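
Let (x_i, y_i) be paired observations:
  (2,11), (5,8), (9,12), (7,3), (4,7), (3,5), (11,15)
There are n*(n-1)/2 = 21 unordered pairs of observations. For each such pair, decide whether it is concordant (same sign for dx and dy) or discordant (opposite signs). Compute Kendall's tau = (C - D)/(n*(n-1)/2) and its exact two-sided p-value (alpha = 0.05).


Step 1: Enumerate the 21 unordered pairs (i,j) with i<j and classify each by sign(x_j-x_i) * sign(y_j-y_i).
  (1,2):dx=+3,dy=-3->D; (1,3):dx=+7,dy=+1->C; (1,4):dx=+5,dy=-8->D; (1,5):dx=+2,dy=-4->D
  (1,6):dx=+1,dy=-6->D; (1,7):dx=+9,dy=+4->C; (2,3):dx=+4,dy=+4->C; (2,4):dx=+2,dy=-5->D
  (2,5):dx=-1,dy=-1->C; (2,6):dx=-2,dy=-3->C; (2,7):dx=+6,dy=+7->C; (3,4):dx=-2,dy=-9->C
  (3,5):dx=-5,dy=-5->C; (3,6):dx=-6,dy=-7->C; (3,7):dx=+2,dy=+3->C; (4,5):dx=-3,dy=+4->D
  (4,6):dx=-4,dy=+2->D; (4,7):dx=+4,dy=+12->C; (5,6):dx=-1,dy=-2->C; (5,7):dx=+7,dy=+8->C
  (6,7):dx=+8,dy=+10->C
Step 2: C = 14, D = 7, total pairs = 21.
Step 3: tau = (C - D)/(n(n-1)/2) = (14 - 7)/21 = 0.333333.
Step 4: Exact two-sided p-value (enumerate n! = 5040 permutations of y under H0): p = 0.381349.
Step 5: alpha = 0.05. fail to reject H0.

tau_b = 0.3333 (C=14, D=7), p = 0.381349, fail to reject H0.


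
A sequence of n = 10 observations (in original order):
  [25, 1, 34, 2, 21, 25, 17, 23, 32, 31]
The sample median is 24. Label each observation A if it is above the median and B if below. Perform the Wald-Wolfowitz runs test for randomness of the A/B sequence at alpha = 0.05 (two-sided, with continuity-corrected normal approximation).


Step 1: Compute median = 24; label A = above, B = below.
Labels in order: ABABBABBAA  (n_A = 5, n_B = 5)
Step 2: Count runs R = 7.
Step 3: Under H0 (random ordering), E[R] = 2*n_A*n_B/(n_A+n_B) + 1 = 2*5*5/10 + 1 = 6.0000.
        Var[R] = 2*n_A*n_B*(2*n_A*n_B - n_A - n_B) / ((n_A+n_B)^2 * (n_A+n_B-1)) = 2000/900 = 2.2222.
        SD[R] = 1.4907.
Step 4: Continuity-corrected z = (R - 0.5 - E[R]) / SD[R] = (7 - 0.5 - 6.0000) / 1.4907 = 0.3354.
Step 5: Two-sided p-value via normal approximation = 2*(1 - Phi(|z|)) = 0.737316.
Step 6: alpha = 0.05. fail to reject H0.

R = 7, z = 0.3354, p = 0.737316, fail to reject H0.


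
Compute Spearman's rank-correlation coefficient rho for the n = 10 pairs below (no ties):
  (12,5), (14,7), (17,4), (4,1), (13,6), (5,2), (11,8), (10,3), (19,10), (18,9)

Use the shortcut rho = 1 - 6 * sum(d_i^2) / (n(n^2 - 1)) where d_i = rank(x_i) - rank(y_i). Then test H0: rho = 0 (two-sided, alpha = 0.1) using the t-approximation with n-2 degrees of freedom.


Step 1: Rank x and y separately (midranks; no ties here).
rank(x): 12->5, 14->7, 17->8, 4->1, 13->6, 5->2, 11->4, 10->3, 19->10, 18->9
rank(y): 5->5, 7->7, 4->4, 1->1, 6->6, 2->2, 8->8, 3->3, 10->10, 9->9
Step 2: d_i = R_x(i) - R_y(i); compute d_i^2.
  (5-5)^2=0, (7-7)^2=0, (8-4)^2=16, (1-1)^2=0, (6-6)^2=0, (2-2)^2=0, (4-8)^2=16, (3-3)^2=0, (10-10)^2=0, (9-9)^2=0
sum(d^2) = 32.
Step 3: rho = 1 - 6*32 / (10*(10^2 - 1)) = 1 - 192/990 = 0.806061.
Step 4: Under H0, t = rho * sqrt((n-2)/(1-rho^2)) = 3.8522 ~ t(8).
Step 5: Two-sided p-value from the t-distribution with 8 df = 0.004862.
Step 6: alpha = 0.1. reject H0.

rho = 0.8061, p = 0.004862, reject H0 at alpha = 0.1.


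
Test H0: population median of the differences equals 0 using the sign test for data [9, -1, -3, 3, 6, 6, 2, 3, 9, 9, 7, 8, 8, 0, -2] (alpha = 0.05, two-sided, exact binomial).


Step 1: Discard zero differences. Original n = 15; n_eff = number of nonzero differences = 14.
Nonzero differences (with sign): +9, -1, -3, +3, +6, +6, +2, +3, +9, +9, +7, +8, +8, -2
Step 2: Count signs: positive = 11, negative = 3.
Step 3: Under H0: P(positive) = 0.5, so the number of positives S ~ Bin(14, 0.5).
Step 4: Two-sided exact p-value = sum of Bin(14,0.5) probabilities at or below the observed probability = 0.057373.
Step 5: alpha = 0.05. fail to reject H0.

n_eff = 14, pos = 11, neg = 3, p = 0.057373, fail to reject H0.


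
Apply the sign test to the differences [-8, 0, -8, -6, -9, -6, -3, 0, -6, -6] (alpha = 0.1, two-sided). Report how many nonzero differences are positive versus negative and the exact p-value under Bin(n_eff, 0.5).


Step 1: Discard zero differences. Original n = 10; n_eff = number of nonzero differences = 8.
Nonzero differences (with sign): -8, -8, -6, -9, -6, -3, -6, -6
Step 2: Count signs: positive = 0, negative = 8.
Step 3: Under H0: P(positive) = 0.5, so the number of positives S ~ Bin(8, 0.5).
Step 4: Two-sided exact p-value = sum of Bin(8,0.5) probabilities at or below the observed probability = 0.007812.
Step 5: alpha = 0.1. reject H0.

n_eff = 8, pos = 0, neg = 8, p = 0.007812, reject H0.


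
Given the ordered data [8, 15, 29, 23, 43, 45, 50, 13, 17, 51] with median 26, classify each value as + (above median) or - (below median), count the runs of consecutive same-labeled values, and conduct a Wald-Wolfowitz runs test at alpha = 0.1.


Step 1: Compute median = 26; label A = above, B = below.
Labels in order: BBABAAABBA  (n_A = 5, n_B = 5)
Step 2: Count runs R = 6.
Step 3: Under H0 (random ordering), E[R] = 2*n_A*n_B/(n_A+n_B) + 1 = 2*5*5/10 + 1 = 6.0000.
        Var[R] = 2*n_A*n_B*(2*n_A*n_B - n_A - n_B) / ((n_A+n_B)^2 * (n_A+n_B-1)) = 2000/900 = 2.2222.
        SD[R] = 1.4907.
Step 4: R = E[R], so z = 0 with no continuity correction.
Step 5: Two-sided p-value via normal approximation = 2*(1 - Phi(|z|)) = 1.000000.
Step 6: alpha = 0.1. fail to reject H0.

R = 6, z = 0.0000, p = 1.000000, fail to reject H0.


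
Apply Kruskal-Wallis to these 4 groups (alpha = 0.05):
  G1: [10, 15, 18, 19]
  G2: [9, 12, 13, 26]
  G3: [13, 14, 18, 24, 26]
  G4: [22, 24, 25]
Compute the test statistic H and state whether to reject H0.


Step 1: Combine all N = 16 observations and assign midranks.
sorted (value, group, rank): (9,G2,1), (10,G1,2), (12,G2,3), (13,G2,4.5), (13,G3,4.5), (14,G3,6), (15,G1,7), (18,G1,8.5), (18,G3,8.5), (19,G1,10), (22,G4,11), (24,G3,12.5), (24,G4,12.5), (25,G4,14), (26,G2,15.5), (26,G3,15.5)
Step 2: Sum ranks within each group.
R_1 = 27.5 (n_1 = 4)
R_2 = 24 (n_2 = 4)
R_3 = 47 (n_3 = 5)
R_4 = 37.5 (n_4 = 3)
Step 3: H = 12/(N(N+1)) * sum(R_i^2/n_i) - 3(N+1)
     = 12/(16*17) * (27.5^2/4 + 24^2/4 + 47^2/5 + 37.5^2/3) - 3*17
     = 0.044118 * 1243.61 - 51
     = 3.865257.
Step 4: Ties present; correction factor C = 1 - 24/(16^3 - 16) = 0.994118. Corrected H = 3.865257 / 0.994118 = 3.888129.
Step 5: Under H0, H ~ chi^2(3); p-value = 0.273800.
Step 6: alpha = 0.05. fail to reject H0.

H = 3.8881, df = 3, p = 0.273800, fail to reject H0.


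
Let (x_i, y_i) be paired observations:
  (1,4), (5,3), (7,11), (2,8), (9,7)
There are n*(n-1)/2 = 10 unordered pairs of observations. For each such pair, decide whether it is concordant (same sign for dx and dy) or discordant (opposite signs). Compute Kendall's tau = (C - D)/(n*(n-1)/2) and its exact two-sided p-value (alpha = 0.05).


Step 1: Enumerate the 10 unordered pairs (i,j) with i<j and classify each by sign(x_j-x_i) * sign(y_j-y_i).
  (1,2):dx=+4,dy=-1->D; (1,3):dx=+6,dy=+7->C; (1,4):dx=+1,dy=+4->C; (1,5):dx=+8,dy=+3->C
  (2,3):dx=+2,dy=+8->C; (2,4):dx=-3,dy=+5->D; (2,5):dx=+4,dy=+4->C; (3,4):dx=-5,dy=-3->C
  (3,5):dx=+2,dy=-4->D; (4,5):dx=+7,dy=-1->D
Step 2: C = 6, D = 4, total pairs = 10.
Step 3: tau = (C - D)/(n(n-1)/2) = (6 - 4)/10 = 0.200000.
Step 4: Exact two-sided p-value (enumerate n! = 120 permutations of y under H0): p = 0.816667.
Step 5: alpha = 0.05. fail to reject H0.

tau_b = 0.2000 (C=6, D=4), p = 0.816667, fail to reject H0.


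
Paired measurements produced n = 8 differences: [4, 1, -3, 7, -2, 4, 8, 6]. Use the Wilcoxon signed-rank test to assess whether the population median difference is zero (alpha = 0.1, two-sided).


Step 1: Drop any zero differences (none here) and take |d_i|.
|d| = [4, 1, 3, 7, 2, 4, 8, 6]
Step 2: Midrank |d_i| (ties get averaged ranks).
ranks: |4|->4.5, |1|->1, |3|->3, |7|->7, |2|->2, |4|->4.5, |8|->8, |6|->6
Step 3: Attach original signs; sum ranks with positive sign and with negative sign.
W+ = 4.5 + 1 + 7 + 4.5 + 8 + 6 = 31
W- = 3 + 2 = 5
(Check: W+ + W- = 36 should equal n(n+1)/2 = 36.)
Step 4: Test statistic W = min(W+, W-) = 5.
Step 5: Ties in |d|, so use the tie-corrected normal approximation.
        E[W] = n(n+1)/4 = 8*9/4 = 18.
        Tie groups: |d|=4 (t=2); sum(t^3 - t) = 6.
        Var[W] = n(n+1)(2n+1)/24 - sum(t^3-t)/48 = 1224/24 - 6/48 = 50.875.
        z = (W - E[W]) / sqrt(Var[W]) = (5 - 18) / 7.1327 = -1.8226.
        Two-sided p = 2*Phi(z) = 0.068364.
Step 6: alpha = 0.1. reject H0.

W+ = 31, W- = 5, W = min = 5, p = 0.068364, reject H0.


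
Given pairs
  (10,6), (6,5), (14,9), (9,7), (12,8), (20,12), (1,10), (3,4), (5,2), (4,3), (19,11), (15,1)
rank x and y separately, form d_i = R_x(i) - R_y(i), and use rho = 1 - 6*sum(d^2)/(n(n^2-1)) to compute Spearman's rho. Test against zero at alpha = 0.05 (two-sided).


Step 1: Rank x and y separately (midranks; no ties here).
rank(x): 10->7, 6->5, 14->9, 9->6, 12->8, 20->12, 1->1, 3->2, 5->4, 4->3, 19->11, 15->10
rank(y): 6->6, 5->5, 9->9, 7->7, 8->8, 12->12, 10->10, 4->4, 2->2, 3->3, 11->11, 1->1
Step 2: d_i = R_x(i) - R_y(i); compute d_i^2.
  (7-6)^2=1, (5-5)^2=0, (9-9)^2=0, (6-7)^2=1, (8-8)^2=0, (12-12)^2=0, (1-10)^2=81, (2-4)^2=4, (4-2)^2=4, (3-3)^2=0, (11-11)^2=0, (10-1)^2=81
sum(d^2) = 172.
Step 3: rho = 1 - 6*172 / (12*(12^2 - 1)) = 1 - 1032/1716 = 0.398601.
Step 4: Under H0, t = rho * sqrt((n-2)/(1-rho^2)) = 1.3744 ~ t(10).
Step 5: Two-sided p-value from the t-distribution with 10 df = 0.199335.
Step 6: alpha = 0.05. fail to reject H0.

rho = 0.3986, p = 0.199335, fail to reject H0 at alpha = 0.05.


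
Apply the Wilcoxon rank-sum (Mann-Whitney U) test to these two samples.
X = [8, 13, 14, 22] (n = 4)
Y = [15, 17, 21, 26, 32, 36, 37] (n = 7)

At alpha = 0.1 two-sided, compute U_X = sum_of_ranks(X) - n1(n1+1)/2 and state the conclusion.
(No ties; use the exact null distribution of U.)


Step 1: Combine and sort all 11 observations; assign midranks.
sorted (value, group): (8,X), (13,X), (14,X), (15,Y), (17,Y), (21,Y), (22,X), (26,Y), (32,Y), (36,Y), (37,Y)
ranks: 8->1, 13->2, 14->3, 15->4, 17->5, 21->6, 22->7, 26->8, 32->9, 36->10, 37->11
Step 2: Rank sum for X: R1 = 1 + 2 + 3 + 7 = 13.
Step 3: U_X = R1 - n1(n1+1)/2 = 13 - 4*5/2 = 13 - 10 = 3.
       U_Y = n1*n2 - U_X = 28 - 3 = 25.
Step 4: No ties, so the exact null distribution of U (based on enumerating the C(11,4) = 330 equally likely rank assignments) gives the two-sided p-value.
Step 5: p-value = 0.042424; compare to alpha = 0.1. reject H0.

U_X = 3, p = 0.042424, reject H0 at alpha = 0.1.


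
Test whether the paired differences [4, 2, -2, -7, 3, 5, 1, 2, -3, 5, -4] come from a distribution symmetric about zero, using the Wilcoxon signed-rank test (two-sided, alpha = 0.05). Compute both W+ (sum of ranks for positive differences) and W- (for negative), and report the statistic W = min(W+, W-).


Step 1: Drop any zero differences (none here) and take |d_i|.
|d| = [4, 2, 2, 7, 3, 5, 1, 2, 3, 5, 4]
Step 2: Midrank |d_i| (ties get averaged ranks).
ranks: |4|->7.5, |2|->3, |2|->3, |7|->11, |3|->5.5, |5|->9.5, |1|->1, |2|->3, |3|->5.5, |5|->9.5, |4|->7.5
Step 3: Attach original signs; sum ranks with positive sign and with negative sign.
W+ = 7.5 + 3 + 5.5 + 9.5 + 1 + 3 + 9.5 = 39
W- = 3 + 11 + 5.5 + 7.5 = 27
(Check: W+ + W- = 66 should equal n(n+1)/2 = 66.)
Step 4: Test statistic W = min(W+, W-) = 27.
Step 5: Ties in |d|, so use the tie-corrected normal approximation.
        E[W] = n(n+1)/4 = 11*12/4 = 33.
        Tie groups: |d|=2 (t=3), |d|=3 (t=2), |d|=4 (t=2), |d|=5 (t=2); sum(t^3 - t) = 42.
        Var[W] = n(n+1)(2n+1)/24 - sum(t^3-t)/48 = 3036/24 - 42/48 = 125.625.
        z = (W - E[W]) / sqrt(Var[W]) = (27 - 33) / 11.2083 = -0.5353.
        Two-sided p = 2*Phi(z) = 0.592429.
Step 6: alpha = 0.05. fail to reject H0.

W+ = 39, W- = 27, W = min = 27, p = 0.592429, fail to reject H0.


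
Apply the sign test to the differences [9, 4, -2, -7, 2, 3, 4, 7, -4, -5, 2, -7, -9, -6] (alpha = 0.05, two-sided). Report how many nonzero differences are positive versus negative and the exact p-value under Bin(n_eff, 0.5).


Step 1: Discard zero differences. Original n = 14; n_eff = number of nonzero differences = 14.
Nonzero differences (with sign): +9, +4, -2, -7, +2, +3, +4, +7, -4, -5, +2, -7, -9, -6
Step 2: Count signs: positive = 7, negative = 7.
Step 3: Under H0: P(positive) = 0.5, so the number of positives S ~ Bin(14, 0.5).
Step 4: Two-sided exact p-value = sum of Bin(14,0.5) probabilities at or below the observed probability = 1.000000.
Step 5: alpha = 0.05. fail to reject H0.

n_eff = 14, pos = 7, neg = 7, p = 1.000000, fail to reject H0.


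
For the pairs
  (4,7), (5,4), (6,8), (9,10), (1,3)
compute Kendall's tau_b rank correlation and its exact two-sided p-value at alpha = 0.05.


Step 1: Enumerate the 10 unordered pairs (i,j) with i<j and classify each by sign(x_j-x_i) * sign(y_j-y_i).
  (1,2):dx=+1,dy=-3->D; (1,3):dx=+2,dy=+1->C; (1,4):dx=+5,dy=+3->C; (1,5):dx=-3,dy=-4->C
  (2,3):dx=+1,dy=+4->C; (2,4):dx=+4,dy=+6->C; (2,5):dx=-4,dy=-1->C; (3,4):dx=+3,dy=+2->C
  (3,5):dx=-5,dy=-5->C; (4,5):dx=-8,dy=-7->C
Step 2: C = 9, D = 1, total pairs = 10.
Step 3: tau = (C - D)/(n(n-1)/2) = (9 - 1)/10 = 0.800000.
Step 4: Exact two-sided p-value (enumerate n! = 120 permutations of y under H0): p = 0.083333.
Step 5: alpha = 0.05. fail to reject H0.

tau_b = 0.8000 (C=9, D=1), p = 0.083333, fail to reject H0.


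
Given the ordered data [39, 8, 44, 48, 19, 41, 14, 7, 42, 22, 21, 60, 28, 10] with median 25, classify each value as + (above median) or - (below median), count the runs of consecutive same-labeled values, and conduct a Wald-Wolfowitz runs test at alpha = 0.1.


Step 1: Compute median = 25; label A = above, B = below.
Labels in order: ABAABABBABBAAB  (n_A = 7, n_B = 7)
Step 2: Count runs R = 10.
Step 3: Under H0 (random ordering), E[R] = 2*n_A*n_B/(n_A+n_B) + 1 = 2*7*7/14 + 1 = 8.0000.
        Var[R] = 2*n_A*n_B*(2*n_A*n_B - n_A - n_B) / ((n_A+n_B)^2 * (n_A+n_B-1)) = 8232/2548 = 3.2308.
        SD[R] = 1.7974.
Step 4: Continuity-corrected z = (R - 0.5 - E[R]) / SD[R] = (10 - 0.5 - 8.0000) / 1.7974 = 0.8345.
Step 5: Two-sided p-value via normal approximation = 2*(1 - Phi(|z|)) = 0.403986.
Step 6: alpha = 0.1. fail to reject H0.

R = 10, z = 0.8345, p = 0.403986, fail to reject H0.


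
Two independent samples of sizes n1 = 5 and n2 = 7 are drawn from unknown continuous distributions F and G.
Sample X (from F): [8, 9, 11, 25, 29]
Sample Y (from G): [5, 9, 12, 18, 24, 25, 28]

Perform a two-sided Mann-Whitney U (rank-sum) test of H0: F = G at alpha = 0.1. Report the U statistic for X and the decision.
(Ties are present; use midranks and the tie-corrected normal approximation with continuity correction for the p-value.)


Step 1: Combine and sort all 12 observations; assign midranks.
sorted (value, group): (5,Y), (8,X), (9,X), (9,Y), (11,X), (12,Y), (18,Y), (24,Y), (25,X), (25,Y), (28,Y), (29,X)
ranks: 5->1, 8->2, 9->3.5, 9->3.5, 11->5, 12->6, 18->7, 24->8, 25->9.5, 25->9.5, 28->11, 29->12
Step 2: Rank sum for X: R1 = 2 + 3.5 + 5 + 9.5 + 12 = 32.
Step 3: U_X = R1 - n1(n1+1)/2 = 32 - 5*6/2 = 32 - 15 = 17.
       U_Y = n1*n2 - U_X = 35 - 17 = 18.
Step 4: Ties are present, so use the tie-corrected normal approximation (with continuity correction) for the p-value.
Step 5: p-value = 1.000000; compare to alpha = 0.1. fail to reject H0.

U_X = 17, p = 1.000000, fail to reject H0 at alpha = 0.1.


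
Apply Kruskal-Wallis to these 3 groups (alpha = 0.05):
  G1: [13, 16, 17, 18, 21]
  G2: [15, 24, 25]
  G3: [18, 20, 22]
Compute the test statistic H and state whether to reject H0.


Step 1: Combine all N = 11 observations and assign midranks.
sorted (value, group, rank): (13,G1,1), (15,G2,2), (16,G1,3), (17,G1,4), (18,G1,5.5), (18,G3,5.5), (20,G3,7), (21,G1,8), (22,G3,9), (24,G2,10), (25,G2,11)
Step 2: Sum ranks within each group.
R_1 = 21.5 (n_1 = 5)
R_2 = 23 (n_2 = 3)
R_3 = 21.5 (n_3 = 3)
Step 3: H = 12/(N(N+1)) * sum(R_i^2/n_i) - 3(N+1)
     = 12/(11*12) * (21.5^2/5 + 23^2/3 + 21.5^2/3) - 3*12
     = 0.090909 * 422.867 - 36
     = 2.442424.
Step 4: Ties present; correction factor C = 1 - 6/(11^3 - 11) = 0.995455. Corrected H = 2.442424 / 0.995455 = 2.453577.
Step 5: Under H0, H ~ chi^2(2); p-value = 0.293233.
Step 6: alpha = 0.05. fail to reject H0.

H = 2.4536, df = 2, p = 0.293233, fail to reject H0.


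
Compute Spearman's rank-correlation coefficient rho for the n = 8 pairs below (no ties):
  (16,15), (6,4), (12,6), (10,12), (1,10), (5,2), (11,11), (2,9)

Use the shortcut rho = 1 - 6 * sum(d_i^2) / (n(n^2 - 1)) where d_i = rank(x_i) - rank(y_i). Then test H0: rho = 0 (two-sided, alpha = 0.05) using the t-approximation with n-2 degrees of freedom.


Step 1: Rank x and y separately (midranks; no ties here).
rank(x): 16->8, 6->4, 12->7, 10->5, 1->1, 5->3, 11->6, 2->2
rank(y): 15->8, 4->2, 6->3, 12->7, 10->5, 2->1, 11->6, 9->4
Step 2: d_i = R_x(i) - R_y(i); compute d_i^2.
  (8-8)^2=0, (4-2)^2=4, (7-3)^2=16, (5-7)^2=4, (1-5)^2=16, (3-1)^2=4, (6-6)^2=0, (2-4)^2=4
sum(d^2) = 48.
Step 3: rho = 1 - 6*48 / (8*(8^2 - 1)) = 1 - 288/504 = 0.428571.
Step 4: Under H0, t = rho * sqrt((n-2)/(1-rho^2)) = 1.1619 ~ t(6).
Step 5: Two-sided p-value from the t-distribution with 6 df = 0.289403.
Step 6: alpha = 0.05. fail to reject H0.

rho = 0.4286, p = 0.289403, fail to reject H0 at alpha = 0.05.


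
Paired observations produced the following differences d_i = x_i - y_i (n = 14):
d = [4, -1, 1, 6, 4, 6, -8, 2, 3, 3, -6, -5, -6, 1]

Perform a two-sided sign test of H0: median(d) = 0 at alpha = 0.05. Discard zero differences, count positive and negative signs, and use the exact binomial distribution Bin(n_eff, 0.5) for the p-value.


Step 1: Discard zero differences. Original n = 14; n_eff = number of nonzero differences = 14.
Nonzero differences (with sign): +4, -1, +1, +6, +4, +6, -8, +2, +3, +3, -6, -5, -6, +1
Step 2: Count signs: positive = 9, negative = 5.
Step 3: Under H0: P(positive) = 0.5, so the number of positives S ~ Bin(14, 0.5).
Step 4: Two-sided exact p-value = sum of Bin(14,0.5) probabilities at or below the observed probability = 0.423950.
Step 5: alpha = 0.05. fail to reject H0.

n_eff = 14, pos = 9, neg = 5, p = 0.423950, fail to reject H0.


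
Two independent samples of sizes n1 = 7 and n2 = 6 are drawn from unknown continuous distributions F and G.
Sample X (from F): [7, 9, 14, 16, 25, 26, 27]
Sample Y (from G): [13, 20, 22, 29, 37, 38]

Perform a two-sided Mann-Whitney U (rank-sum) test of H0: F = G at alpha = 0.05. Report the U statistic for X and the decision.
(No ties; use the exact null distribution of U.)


Step 1: Combine and sort all 13 observations; assign midranks.
sorted (value, group): (7,X), (9,X), (13,Y), (14,X), (16,X), (20,Y), (22,Y), (25,X), (26,X), (27,X), (29,Y), (37,Y), (38,Y)
ranks: 7->1, 9->2, 13->3, 14->4, 16->5, 20->6, 22->7, 25->8, 26->9, 27->10, 29->11, 37->12, 38->13
Step 2: Rank sum for X: R1 = 1 + 2 + 4 + 5 + 8 + 9 + 10 = 39.
Step 3: U_X = R1 - n1(n1+1)/2 = 39 - 7*8/2 = 39 - 28 = 11.
       U_Y = n1*n2 - U_X = 42 - 11 = 31.
Step 4: No ties, so the exact null distribution of U (based on enumerating the C(13,7) = 1716 equally likely rank assignments) gives the two-sided p-value.
Step 5: p-value = 0.180653; compare to alpha = 0.05. fail to reject H0.

U_X = 11, p = 0.180653, fail to reject H0 at alpha = 0.05.


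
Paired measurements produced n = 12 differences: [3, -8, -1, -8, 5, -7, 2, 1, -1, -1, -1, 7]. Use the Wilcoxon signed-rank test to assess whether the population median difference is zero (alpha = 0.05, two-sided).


Step 1: Drop any zero differences (none here) and take |d_i|.
|d| = [3, 8, 1, 8, 5, 7, 2, 1, 1, 1, 1, 7]
Step 2: Midrank |d_i| (ties get averaged ranks).
ranks: |3|->7, |8|->11.5, |1|->3, |8|->11.5, |5|->8, |7|->9.5, |2|->6, |1|->3, |1|->3, |1|->3, |1|->3, |7|->9.5
Step 3: Attach original signs; sum ranks with positive sign and with negative sign.
W+ = 7 + 8 + 6 + 3 + 9.5 = 33.5
W- = 11.5 + 3 + 11.5 + 9.5 + 3 + 3 + 3 = 44.5
(Check: W+ + W- = 78 should equal n(n+1)/2 = 78.)
Step 4: Test statistic W = min(W+, W-) = 33.5.
Step 5: Ties in |d|, so use the tie-corrected normal approximation.
        E[W] = n(n+1)/4 = 12*13/4 = 39.
        Tie groups: |d|=1 (t=5), |d|=7 (t=2), |d|=8 (t=2); sum(t^3 - t) = 132.
        Var[W] = n(n+1)(2n+1)/24 - sum(t^3-t)/48 = 3900/24 - 132/48 = 159.75.
        z = (W - E[W]) / sqrt(Var[W]) = (33.5 - 39) / 12.6392 = -0.4352.
        Two-sided p = 2*Phi(z) = 0.663451.
Step 6: alpha = 0.05. fail to reject H0.

W+ = 33.5, W- = 44.5, W = min = 33.5, p = 0.663451, fail to reject H0.


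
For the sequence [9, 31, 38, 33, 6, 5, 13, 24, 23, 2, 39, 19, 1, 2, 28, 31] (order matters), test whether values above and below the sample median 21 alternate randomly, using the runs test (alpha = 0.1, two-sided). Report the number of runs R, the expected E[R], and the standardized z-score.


Step 1: Compute median = 21; label A = above, B = below.
Labels in order: BAAABBBAABABBBAA  (n_A = 8, n_B = 8)
Step 2: Count runs R = 8.
Step 3: Under H0 (random ordering), E[R] = 2*n_A*n_B/(n_A+n_B) + 1 = 2*8*8/16 + 1 = 9.0000.
        Var[R] = 2*n_A*n_B*(2*n_A*n_B - n_A - n_B) / ((n_A+n_B)^2 * (n_A+n_B-1)) = 14336/3840 = 3.7333.
        SD[R] = 1.9322.
Step 4: Continuity-corrected z = (R + 0.5 - E[R]) / SD[R] = (8 + 0.5 - 9.0000) / 1.9322 = -0.2588.
Step 5: Two-sided p-value via normal approximation = 2*(1 - Phi(|z|)) = 0.795809.
Step 6: alpha = 0.1. fail to reject H0.

R = 8, z = -0.2588, p = 0.795809, fail to reject H0.


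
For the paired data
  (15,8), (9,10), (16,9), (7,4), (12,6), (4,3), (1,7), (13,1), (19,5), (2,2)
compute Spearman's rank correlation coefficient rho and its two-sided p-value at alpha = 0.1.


Step 1: Rank x and y separately (midranks; no ties here).
rank(x): 15->8, 9->5, 16->9, 7->4, 12->6, 4->3, 1->1, 13->7, 19->10, 2->2
rank(y): 8->8, 10->10, 9->9, 4->4, 6->6, 3->3, 7->7, 1->1, 5->5, 2->2
Step 2: d_i = R_x(i) - R_y(i); compute d_i^2.
  (8-8)^2=0, (5-10)^2=25, (9-9)^2=0, (4-4)^2=0, (6-6)^2=0, (3-3)^2=0, (1-7)^2=36, (7-1)^2=36, (10-5)^2=25, (2-2)^2=0
sum(d^2) = 122.
Step 3: rho = 1 - 6*122 / (10*(10^2 - 1)) = 1 - 732/990 = 0.260606.
Step 4: Under H0, t = rho * sqrt((n-2)/(1-rho^2)) = 0.7635 ~ t(8).
Step 5: Two-sided p-value from the t-distribution with 8 df = 0.467089.
Step 6: alpha = 0.1. fail to reject H0.

rho = 0.2606, p = 0.467089, fail to reject H0 at alpha = 0.1.


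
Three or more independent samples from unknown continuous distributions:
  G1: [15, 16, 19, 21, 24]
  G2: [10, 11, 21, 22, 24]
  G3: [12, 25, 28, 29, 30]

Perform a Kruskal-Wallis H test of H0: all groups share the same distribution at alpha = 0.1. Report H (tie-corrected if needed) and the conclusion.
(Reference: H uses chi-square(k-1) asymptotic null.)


Step 1: Combine all N = 15 observations and assign midranks.
sorted (value, group, rank): (10,G2,1), (11,G2,2), (12,G3,3), (15,G1,4), (16,G1,5), (19,G1,6), (21,G1,7.5), (21,G2,7.5), (22,G2,9), (24,G1,10.5), (24,G2,10.5), (25,G3,12), (28,G3,13), (29,G3,14), (30,G3,15)
Step 2: Sum ranks within each group.
R_1 = 33 (n_1 = 5)
R_2 = 30 (n_2 = 5)
R_3 = 57 (n_3 = 5)
Step 3: H = 12/(N(N+1)) * sum(R_i^2/n_i) - 3(N+1)
     = 12/(15*16) * (33^2/5 + 30^2/5 + 57^2/5) - 3*16
     = 0.050000 * 1047.6 - 48
     = 4.380000.
Step 4: Ties present; correction factor C = 1 - 12/(15^3 - 15) = 0.996429. Corrected H = 4.380000 / 0.996429 = 4.395699.
Step 5: Under H0, H ~ chi^2(2); p-value = 0.111042.
Step 6: alpha = 0.1. fail to reject H0.

H = 4.3957, df = 2, p = 0.111042, fail to reject H0.


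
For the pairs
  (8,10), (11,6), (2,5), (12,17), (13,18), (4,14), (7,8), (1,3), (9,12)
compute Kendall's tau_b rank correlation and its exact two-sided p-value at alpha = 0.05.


Step 1: Enumerate the 36 unordered pairs (i,j) with i<j and classify each by sign(x_j-x_i) * sign(y_j-y_i).
  (1,2):dx=+3,dy=-4->D; (1,3):dx=-6,dy=-5->C; (1,4):dx=+4,dy=+7->C; (1,5):dx=+5,dy=+8->C
  (1,6):dx=-4,dy=+4->D; (1,7):dx=-1,dy=-2->C; (1,8):dx=-7,dy=-7->C; (1,9):dx=+1,dy=+2->C
  (2,3):dx=-9,dy=-1->C; (2,4):dx=+1,dy=+11->C; (2,5):dx=+2,dy=+12->C; (2,6):dx=-7,dy=+8->D
  (2,7):dx=-4,dy=+2->D; (2,8):dx=-10,dy=-3->C; (2,9):dx=-2,dy=+6->D; (3,4):dx=+10,dy=+12->C
  (3,5):dx=+11,dy=+13->C; (3,6):dx=+2,dy=+9->C; (3,7):dx=+5,dy=+3->C; (3,8):dx=-1,dy=-2->C
  (3,9):dx=+7,dy=+7->C; (4,5):dx=+1,dy=+1->C; (4,6):dx=-8,dy=-3->C; (4,7):dx=-5,dy=-9->C
  (4,8):dx=-11,dy=-14->C; (4,9):dx=-3,dy=-5->C; (5,6):dx=-9,dy=-4->C; (5,7):dx=-6,dy=-10->C
  (5,8):dx=-12,dy=-15->C; (5,9):dx=-4,dy=-6->C; (6,7):dx=+3,dy=-6->D; (6,8):dx=-3,dy=-11->C
  (6,9):dx=+5,dy=-2->D; (7,8):dx=-6,dy=-5->C; (7,9):dx=+2,dy=+4->C; (8,9):dx=+8,dy=+9->C
Step 2: C = 29, D = 7, total pairs = 36.
Step 3: tau = (C - D)/(n(n-1)/2) = (29 - 7)/36 = 0.611111.
Step 4: Exact two-sided p-value (enumerate n! = 362880 permutations of y under H0): p = 0.024741.
Step 5: alpha = 0.05. reject H0.

tau_b = 0.6111 (C=29, D=7), p = 0.024741, reject H0.


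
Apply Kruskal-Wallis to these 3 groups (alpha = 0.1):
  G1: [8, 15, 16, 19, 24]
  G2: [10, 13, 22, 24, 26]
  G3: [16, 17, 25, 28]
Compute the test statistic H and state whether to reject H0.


Step 1: Combine all N = 14 observations and assign midranks.
sorted (value, group, rank): (8,G1,1), (10,G2,2), (13,G2,3), (15,G1,4), (16,G1,5.5), (16,G3,5.5), (17,G3,7), (19,G1,8), (22,G2,9), (24,G1,10.5), (24,G2,10.5), (25,G3,12), (26,G2,13), (28,G3,14)
Step 2: Sum ranks within each group.
R_1 = 29 (n_1 = 5)
R_2 = 37.5 (n_2 = 5)
R_3 = 38.5 (n_3 = 4)
Step 3: H = 12/(N(N+1)) * sum(R_i^2/n_i) - 3(N+1)
     = 12/(14*15) * (29^2/5 + 37.5^2/5 + 38.5^2/4) - 3*15
     = 0.057143 * 820.013 - 45
     = 1.857857.
Step 4: Ties present; correction factor C = 1 - 12/(14^3 - 14) = 0.995604. Corrected H = 1.857857 / 0.995604 = 1.866060.
Step 5: Under H0, H ~ chi^2(2); p-value = 0.393360.
Step 6: alpha = 0.1. fail to reject H0.

H = 1.8661, df = 2, p = 0.393360, fail to reject H0.


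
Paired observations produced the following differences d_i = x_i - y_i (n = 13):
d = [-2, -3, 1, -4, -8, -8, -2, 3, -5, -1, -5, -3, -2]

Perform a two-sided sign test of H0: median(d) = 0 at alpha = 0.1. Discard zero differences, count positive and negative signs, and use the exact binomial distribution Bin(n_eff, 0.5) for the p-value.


Step 1: Discard zero differences. Original n = 13; n_eff = number of nonzero differences = 13.
Nonzero differences (with sign): -2, -3, +1, -4, -8, -8, -2, +3, -5, -1, -5, -3, -2
Step 2: Count signs: positive = 2, negative = 11.
Step 3: Under H0: P(positive) = 0.5, so the number of positives S ~ Bin(13, 0.5).
Step 4: Two-sided exact p-value = sum of Bin(13,0.5) probabilities at or below the observed probability = 0.022461.
Step 5: alpha = 0.1. reject H0.

n_eff = 13, pos = 2, neg = 11, p = 0.022461, reject H0.


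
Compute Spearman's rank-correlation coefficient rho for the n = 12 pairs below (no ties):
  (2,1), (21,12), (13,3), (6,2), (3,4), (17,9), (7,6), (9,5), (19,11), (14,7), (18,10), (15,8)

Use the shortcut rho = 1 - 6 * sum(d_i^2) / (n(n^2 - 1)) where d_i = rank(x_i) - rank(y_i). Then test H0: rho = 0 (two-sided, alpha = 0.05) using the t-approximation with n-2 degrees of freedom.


Step 1: Rank x and y separately (midranks; no ties here).
rank(x): 2->1, 21->12, 13->6, 6->3, 3->2, 17->9, 7->4, 9->5, 19->11, 14->7, 18->10, 15->8
rank(y): 1->1, 12->12, 3->3, 2->2, 4->4, 9->9, 6->6, 5->5, 11->11, 7->7, 10->10, 8->8
Step 2: d_i = R_x(i) - R_y(i); compute d_i^2.
  (1-1)^2=0, (12-12)^2=0, (6-3)^2=9, (3-2)^2=1, (2-4)^2=4, (9-9)^2=0, (4-6)^2=4, (5-5)^2=0, (11-11)^2=0, (7-7)^2=0, (10-10)^2=0, (8-8)^2=0
sum(d^2) = 18.
Step 3: rho = 1 - 6*18 / (12*(12^2 - 1)) = 1 - 108/1716 = 0.937063.
Step 4: Under H0, t = rho * sqrt((n-2)/(1-rho^2)) = 8.4868 ~ t(10).
Step 5: Two-sided p-value from the t-distribution with 10 df = 0.000007.
Step 6: alpha = 0.05. reject H0.

rho = 0.9371, p = 0.000007, reject H0 at alpha = 0.05.


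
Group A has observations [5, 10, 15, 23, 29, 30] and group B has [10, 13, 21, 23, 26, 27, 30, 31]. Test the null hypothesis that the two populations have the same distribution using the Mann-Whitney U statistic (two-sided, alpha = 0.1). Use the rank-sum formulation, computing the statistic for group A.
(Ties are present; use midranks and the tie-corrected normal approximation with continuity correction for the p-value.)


Step 1: Combine and sort all 14 observations; assign midranks.
sorted (value, group): (5,X), (10,X), (10,Y), (13,Y), (15,X), (21,Y), (23,X), (23,Y), (26,Y), (27,Y), (29,X), (30,X), (30,Y), (31,Y)
ranks: 5->1, 10->2.5, 10->2.5, 13->4, 15->5, 21->6, 23->7.5, 23->7.5, 26->9, 27->10, 29->11, 30->12.5, 30->12.5, 31->14
Step 2: Rank sum for X: R1 = 1 + 2.5 + 5 + 7.5 + 11 + 12.5 = 39.5.
Step 3: U_X = R1 - n1(n1+1)/2 = 39.5 - 6*7/2 = 39.5 - 21 = 18.5.
       U_Y = n1*n2 - U_X = 48 - 18.5 = 29.5.
Step 4: Ties are present, so use the tie-corrected normal approximation (with continuity correction) for the p-value.
Step 5: p-value = 0.517221; compare to alpha = 0.1. fail to reject H0.

U_X = 18.5, p = 0.517221, fail to reject H0 at alpha = 0.1.


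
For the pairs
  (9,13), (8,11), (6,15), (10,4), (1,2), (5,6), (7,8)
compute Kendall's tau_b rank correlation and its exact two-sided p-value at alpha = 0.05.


Step 1: Enumerate the 21 unordered pairs (i,j) with i<j and classify each by sign(x_j-x_i) * sign(y_j-y_i).
  (1,2):dx=-1,dy=-2->C; (1,3):dx=-3,dy=+2->D; (1,4):dx=+1,dy=-9->D; (1,5):dx=-8,dy=-11->C
  (1,6):dx=-4,dy=-7->C; (1,7):dx=-2,dy=-5->C; (2,3):dx=-2,dy=+4->D; (2,4):dx=+2,dy=-7->D
  (2,5):dx=-7,dy=-9->C; (2,6):dx=-3,dy=-5->C; (2,7):dx=-1,dy=-3->C; (3,4):dx=+4,dy=-11->D
  (3,5):dx=-5,dy=-13->C; (3,6):dx=-1,dy=-9->C; (3,7):dx=+1,dy=-7->D; (4,5):dx=-9,dy=-2->C
  (4,6):dx=-5,dy=+2->D; (4,7):dx=-3,dy=+4->D; (5,6):dx=+4,dy=+4->C; (5,7):dx=+6,dy=+6->C
  (6,7):dx=+2,dy=+2->C
Step 2: C = 13, D = 8, total pairs = 21.
Step 3: tau = (C - D)/(n(n-1)/2) = (13 - 8)/21 = 0.238095.
Step 4: Exact two-sided p-value (enumerate n! = 5040 permutations of y under H0): p = 0.561905.
Step 5: alpha = 0.05. fail to reject H0.

tau_b = 0.2381 (C=13, D=8), p = 0.561905, fail to reject H0.


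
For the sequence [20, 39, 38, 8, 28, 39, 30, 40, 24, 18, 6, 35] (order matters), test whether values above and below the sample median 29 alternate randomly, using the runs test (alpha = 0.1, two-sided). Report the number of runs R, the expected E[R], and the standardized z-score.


Step 1: Compute median = 29; label A = above, B = below.
Labels in order: BAABBAAABBBA  (n_A = 6, n_B = 6)
Step 2: Count runs R = 6.
Step 3: Under H0 (random ordering), E[R] = 2*n_A*n_B/(n_A+n_B) + 1 = 2*6*6/12 + 1 = 7.0000.
        Var[R] = 2*n_A*n_B*(2*n_A*n_B - n_A - n_B) / ((n_A+n_B)^2 * (n_A+n_B-1)) = 4320/1584 = 2.7273.
        SD[R] = 1.6514.
Step 4: Continuity-corrected z = (R + 0.5 - E[R]) / SD[R] = (6 + 0.5 - 7.0000) / 1.6514 = -0.3028.
Step 5: Two-sided p-value via normal approximation = 2*(1 - Phi(|z|)) = 0.762069.
Step 6: alpha = 0.1. fail to reject H0.

R = 6, z = -0.3028, p = 0.762069, fail to reject H0.


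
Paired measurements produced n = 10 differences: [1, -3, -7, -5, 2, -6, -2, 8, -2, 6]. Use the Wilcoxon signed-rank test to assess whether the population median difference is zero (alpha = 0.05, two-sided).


Step 1: Drop any zero differences (none here) and take |d_i|.
|d| = [1, 3, 7, 5, 2, 6, 2, 8, 2, 6]
Step 2: Midrank |d_i| (ties get averaged ranks).
ranks: |1|->1, |3|->5, |7|->9, |5|->6, |2|->3, |6|->7.5, |2|->3, |8|->10, |2|->3, |6|->7.5
Step 3: Attach original signs; sum ranks with positive sign and with negative sign.
W+ = 1 + 3 + 10 + 7.5 = 21.5
W- = 5 + 9 + 6 + 7.5 + 3 + 3 = 33.5
(Check: W+ + W- = 55 should equal n(n+1)/2 = 55.)
Step 4: Test statistic W = min(W+, W-) = 21.5.
Step 5: Ties in |d|, so use the tie-corrected normal approximation.
        E[W] = n(n+1)/4 = 10*11/4 = 27.5.
        Tie groups: |d|=2 (t=3), |d|=6 (t=2); sum(t^3 - t) = 30.
        Var[W] = n(n+1)(2n+1)/24 - sum(t^3-t)/48 = 2310/24 - 30/48 = 95.625.
        z = (W - E[W]) / sqrt(Var[W]) = (21.5 - 27.5) / 9.7788 = -0.6136.
        Two-sided p = 2*Phi(z) = 0.539498.
Step 6: alpha = 0.05. fail to reject H0.

W+ = 21.5, W- = 33.5, W = min = 21.5, p = 0.539498, fail to reject H0.


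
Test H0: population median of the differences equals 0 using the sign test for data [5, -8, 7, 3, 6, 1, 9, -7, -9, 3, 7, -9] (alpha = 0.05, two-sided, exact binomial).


Step 1: Discard zero differences. Original n = 12; n_eff = number of nonzero differences = 12.
Nonzero differences (with sign): +5, -8, +7, +3, +6, +1, +9, -7, -9, +3, +7, -9
Step 2: Count signs: positive = 8, negative = 4.
Step 3: Under H0: P(positive) = 0.5, so the number of positives S ~ Bin(12, 0.5).
Step 4: Two-sided exact p-value = sum of Bin(12,0.5) probabilities at or below the observed probability = 0.387695.
Step 5: alpha = 0.05. fail to reject H0.

n_eff = 12, pos = 8, neg = 4, p = 0.387695, fail to reject H0.


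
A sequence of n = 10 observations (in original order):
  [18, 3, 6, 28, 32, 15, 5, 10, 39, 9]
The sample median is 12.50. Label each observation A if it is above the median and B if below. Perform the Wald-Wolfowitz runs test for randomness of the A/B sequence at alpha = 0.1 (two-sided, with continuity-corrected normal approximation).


Step 1: Compute median = 12.50; label A = above, B = below.
Labels in order: ABBAAABBAB  (n_A = 5, n_B = 5)
Step 2: Count runs R = 6.
Step 3: Under H0 (random ordering), E[R] = 2*n_A*n_B/(n_A+n_B) + 1 = 2*5*5/10 + 1 = 6.0000.
        Var[R] = 2*n_A*n_B*(2*n_A*n_B - n_A - n_B) / ((n_A+n_B)^2 * (n_A+n_B-1)) = 2000/900 = 2.2222.
        SD[R] = 1.4907.
Step 4: R = E[R], so z = 0 with no continuity correction.
Step 5: Two-sided p-value via normal approximation = 2*(1 - Phi(|z|)) = 1.000000.
Step 6: alpha = 0.1. fail to reject H0.

R = 6, z = 0.0000, p = 1.000000, fail to reject H0.


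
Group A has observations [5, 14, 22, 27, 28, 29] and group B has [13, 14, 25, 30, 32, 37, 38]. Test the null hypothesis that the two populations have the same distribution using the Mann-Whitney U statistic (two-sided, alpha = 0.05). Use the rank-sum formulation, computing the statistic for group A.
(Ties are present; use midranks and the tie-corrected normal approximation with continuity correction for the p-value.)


Step 1: Combine and sort all 13 observations; assign midranks.
sorted (value, group): (5,X), (13,Y), (14,X), (14,Y), (22,X), (25,Y), (27,X), (28,X), (29,X), (30,Y), (32,Y), (37,Y), (38,Y)
ranks: 5->1, 13->2, 14->3.5, 14->3.5, 22->5, 25->6, 27->7, 28->8, 29->9, 30->10, 32->11, 37->12, 38->13
Step 2: Rank sum for X: R1 = 1 + 3.5 + 5 + 7 + 8 + 9 = 33.5.
Step 3: U_X = R1 - n1(n1+1)/2 = 33.5 - 6*7/2 = 33.5 - 21 = 12.5.
       U_Y = n1*n2 - U_X = 42 - 12.5 = 29.5.
Step 4: Ties are present, so use the tie-corrected normal approximation (with continuity correction) for the p-value.
Step 5: p-value = 0.252445; compare to alpha = 0.05. fail to reject H0.

U_X = 12.5, p = 0.252445, fail to reject H0 at alpha = 0.05.


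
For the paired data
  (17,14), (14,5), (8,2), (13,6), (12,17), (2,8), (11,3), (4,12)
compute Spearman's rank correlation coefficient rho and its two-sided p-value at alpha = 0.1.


Step 1: Rank x and y separately (midranks; no ties here).
rank(x): 17->8, 14->7, 8->3, 13->6, 12->5, 2->1, 11->4, 4->2
rank(y): 14->7, 5->3, 2->1, 6->4, 17->8, 8->5, 3->2, 12->6
Step 2: d_i = R_x(i) - R_y(i); compute d_i^2.
  (8-7)^2=1, (7-3)^2=16, (3-1)^2=4, (6-4)^2=4, (5-8)^2=9, (1-5)^2=16, (4-2)^2=4, (2-6)^2=16
sum(d^2) = 70.
Step 3: rho = 1 - 6*70 / (8*(8^2 - 1)) = 1 - 420/504 = 0.166667.
Step 4: Under H0, t = rho * sqrt((n-2)/(1-rho^2)) = 0.4140 ~ t(6).
Step 5: Two-sided p-value from the t-distribution with 6 df = 0.693239.
Step 6: alpha = 0.1. fail to reject H0.

rho = 0.1667, p = 0.693239, fail to reject H0 at alpha = 0.1.


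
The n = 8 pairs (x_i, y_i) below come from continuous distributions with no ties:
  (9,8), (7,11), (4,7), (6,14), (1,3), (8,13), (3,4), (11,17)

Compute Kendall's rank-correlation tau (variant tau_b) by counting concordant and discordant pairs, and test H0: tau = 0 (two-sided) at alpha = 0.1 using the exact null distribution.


Step 1: Enumerate the 28 unordered pairs (i,j) with i<j and classify each by sign(x_j-x_i) * sign(y_j-y_i).
  (1,2):dx=-2,dy=+3->D; (1,3):dx=-5,dy=-1->C; (1,4):dx=-3,dy=+6->D; (1,5):dx=-8,dy=-5->C
  (1,6):dx=-1,dy=+5->D; (1,7):dx=-6,dy=-4->C; (1,8):dx=+2,dy=+9->C; (2,3):dx=-3,dy=-4->C
  (2,4):dx=-1,dy=+3->D; (2,5):dx=-6,dy=-8->C; (2,6):dx=+1,dy=+2->C; (2,7):dx=-4,dy=-7->C
  (2,8):dx=+4,dy=+6->C; (3,4):dx=+2,dy=+7->C; (3,5):dx=-3,dy=-4->C; (3,6):dx=+4,dy=+6->C
  (3,7):dx=-1,dy=-3->C; (3,8):dx=+7,dy=+10->C; (4,5):dx=-5,dy=-11->C; (4,6):dx=+2,dy=-1->D
  (4,7):dx=-3,dy=-10->C; (4,8):dx=+5,dy=+3->C; (5,6):dx=+7,dy=+10->C; (5,7):dx=+2,dy=+1->C
  (5,8):dx=+10,dy=+14->C; (6,7):dx=-5,dy=-9->C; (6,8):dx=+3,dy=+4->C; (7,8):dx=+8,dy=+13->C
Step 2: C = 23, D = 5, total pairs = 28.
Step 3: tau = (C - D)/(n(n-1)/2) = (23 - 5)/28 = 0.642857.
Step 4: Exact two-sided p-value (enumerate n! = 40320 permutations of y under H0): p = 0.031151.
Step 5: alpha = 0.1. reject H0.

tau_b = 0.6429 (C=23, D=5), p = 0.031151, reject H0.


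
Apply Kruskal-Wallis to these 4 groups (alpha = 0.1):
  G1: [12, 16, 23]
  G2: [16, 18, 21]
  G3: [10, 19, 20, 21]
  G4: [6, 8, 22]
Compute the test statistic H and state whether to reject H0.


Step 1: Combine all N = 13 observations and assign midranks.
sorted (value, group, rank): (6,G4,1), (8,G4,2), (10,G3,3), (12,G1,4), (16,G1,5.5), (16,G2,5.5), (18,G2,7), (19,G3,8), (20,G3,9), (21,G2,10.5), (21,G3,10.5), (22,G4,12), (23,G1,13)
Step 2: Sum ranks within each group.
R_1 = 22.5 (n_1 = 3)
R_2 = 23 (n_2 = 3)
R_3 = 30.5 (n_3 = 4)
R_4 = 15 (n_4 = 3)
Step 3: H = 12/(N(N+1)) * sum(R_i^2/n_i) - 3(N+1)
     = 12/(13*14) * (22.5^2/3 + 23^2/3 + 30.5^2/4 + 15^2/3) - 3*14
     = 0.065934 * 652.646 - 42
     = 1.031593.
Step 4: Ties present; correction factor C = 1 - 12/(13^3 - 13) = 0.994505. Corrected H = 1.031593 / 0.994505 = 1.037293.
Step 5: Under H0, H ~ chi^2(3); p-value = 0.792229.
Step 6: alpha = 0.1. fail to reject H0.

H = 1.0373, df = 3, p = 0.792229, fail to reject H0.


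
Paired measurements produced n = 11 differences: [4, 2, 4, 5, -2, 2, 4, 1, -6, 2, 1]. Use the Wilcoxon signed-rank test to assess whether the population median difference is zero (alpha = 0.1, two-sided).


Step 1: Drop any zero differences (none here) and take |d_i|.
|d| = [4, 2, 4, 5, 2, 2, 4, 1, 6, 2, 1]
Step 2: Midrank |d_i| (ties get averaged ranks).
ranks: |4|->8, |2|->4.5, |4|->8, |5|->10, |2|->4.5, |2|->4.5, |4|->8, |1|->1.5, |6|->11, |2|->4.5, |1|->1.5
Step 3: Attach original signs; sum ranks with positive sign and with negative sign.
W+ = 8 + 4.5 + 8 + 10 + 4.5 + 8 + 1.5 + 4.5 + 1.5 = 50.5
W- = 4.5 + 11 = 15.5
(Check: W+ + W- = 66 should equal n(n+1)/2 = 66.)
Step 4: Test statistic W = min(W+, W-) = 15.5.
Step 5: Ties in |d|, so use the tie-corrected normal approximation.
        E[W] = n(n+1)/4 = 11*12/4 = 33.
        Tie groups: |d|=1 (t=2), |d|=2 (t=4), |d|=4 (t=3); sum(t^3 - t) = 90.
        Var[W] = n(n+1)(2n+1)/24 - sum(t^3-t)/48 = 3036/24 - 90/48 = 124.625.
        z = (W - E[W]) / sqrt(Var[W]) = (15.5 - 33) / 11.1636 = -1.5676.
        Two-sided p = 2*Phi(z) = 0.116974.
Step 6: alpha = 0.1. fail to reject H0.

W+ = 50.5, W- = 15.5, W = min = 15.5, p = 0.116974, fail to reject H0.


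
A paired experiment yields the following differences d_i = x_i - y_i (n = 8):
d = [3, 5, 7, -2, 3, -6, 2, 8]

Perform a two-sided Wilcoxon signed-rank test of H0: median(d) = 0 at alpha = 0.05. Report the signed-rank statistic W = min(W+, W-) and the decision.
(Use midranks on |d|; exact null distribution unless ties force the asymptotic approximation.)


Step 1: Drop any zero differences (none here) and take |d_i|.
|d| = [3, 5, 7, 2, 3, 6, 2, 8]
Step 2: Midrank |d_i| (ties get averaged ranks).
ranks: |3|->3.5, |5|->5, |7|->7, |2|->1.5, |3|->3.5, |6|->6, |2|->1.5, |8|->8
Step 3: Attach original signs; sum ranks with positive sign and with negative sign.
W+ = 3.5 + 5 + 7 + 3.5 + 1.5 + 8 = 28.5
W- = 1.5 + 6 = 7.5
(Check: W+ + W- = 36 should equal n(n+1)/2 = 36.)
Step 4: Test statistic W = min(W+, W-) = 7.5.
Step 5: Ties in |d|, so use the tie-corrected normal approximation.
        E[W] = n(n+1)/4 = 8*9/4 = 18.
        Tie groups: |d|=2 (t=2), |d|=3 (t=2); sum(t^3 - t) = 12.
        Var[W] = n(n+1)(2n+1)/24 - sum(t^3-t)/48 = 1224/24 - 12/48 = 50.75.
        z = (W - E[W]) / sqrt(Var[W]) = (7.5 - 18) / 7.1239 = -1.4739.
        Two-sided p = 2*Phi(z) = 0.140506.
Step 6: alpha = 0.05. fail to reject H0.

W+ = 28.5, W- = 7.5, W = min = 7.5, p = 0.140506, fail to reject H0.
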